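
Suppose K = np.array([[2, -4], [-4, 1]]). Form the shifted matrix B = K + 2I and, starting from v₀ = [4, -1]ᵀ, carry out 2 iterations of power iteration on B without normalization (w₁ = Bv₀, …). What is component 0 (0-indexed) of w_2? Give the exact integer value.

B = K + 2I has rows (4, -4); (-4, 3)
w1 = Bv₀ = (20, -19)
w2 = Bw1 = (156, -137)
Requested component of w2: 156

156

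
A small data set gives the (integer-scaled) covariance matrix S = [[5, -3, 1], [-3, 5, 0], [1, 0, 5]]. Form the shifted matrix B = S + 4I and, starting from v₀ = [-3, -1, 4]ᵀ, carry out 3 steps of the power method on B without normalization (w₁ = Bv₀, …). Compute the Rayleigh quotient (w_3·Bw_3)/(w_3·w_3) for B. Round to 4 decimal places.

μ ≈ 9.1837

B = S + 4I has rows (9, -3, 1); (-3, 9, 0); (1, 0, 9)
w1 = Bv₀ = (9·(-3) + (-3)·(-1) + 1·4; (-3)·(-3) + 9·(-1) + 0·4; 1·(-3) + 0·(-1) + 9·4) = (-20, 0, 33)
w2 = Bw1 = (9·(-20) + (-3)·0 + 1·33; (-3)·(-20) + 9·0 + 0·33; 1·(-20) + 0·0 + 9·33) = (-147, 60, 277)
w3 = Bw2 = (-1226, 981, 2346)
Bw3 = (-11631, 12507, 19888)
w3·Bw3 = 73186221; w3·w3 = 7969153; μ ≈ 73186221/7969153 = 9.1837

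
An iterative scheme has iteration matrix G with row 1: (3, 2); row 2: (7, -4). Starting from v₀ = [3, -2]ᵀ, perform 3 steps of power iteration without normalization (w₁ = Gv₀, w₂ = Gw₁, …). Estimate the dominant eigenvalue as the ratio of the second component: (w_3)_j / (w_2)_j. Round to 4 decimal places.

λ ≈ -10.3086

w1 = Gv₀ = (3·3 + 2·(-2); 7·3 + (-4)·(-2)) = (5, 29)
w2 = Gw1 = (3·5 + 2·29; 7·5 + (-4)·29) = (73, -81)
w3 = Gw2 = (57, 835)
Ratio at component: 835 / -81 = -10.3086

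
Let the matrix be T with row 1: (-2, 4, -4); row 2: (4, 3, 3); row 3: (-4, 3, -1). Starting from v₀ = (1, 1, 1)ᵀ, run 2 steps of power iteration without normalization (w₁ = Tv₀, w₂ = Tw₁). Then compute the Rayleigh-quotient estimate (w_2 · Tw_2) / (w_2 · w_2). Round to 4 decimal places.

w1 = Tv₀ = (-2, 10, -2)
w2 = Tw1 = (52, 16, 40)
Tw2 = (-200, 376, -200)
w2·Tw2 = 52·(-200) + 16·376 + 40·(-200) = -12384; w2·w2 = 52·52 + 16·16 + 40·40 = 4560
λ ≈ -12384/4560 = -2.7158

-2.7158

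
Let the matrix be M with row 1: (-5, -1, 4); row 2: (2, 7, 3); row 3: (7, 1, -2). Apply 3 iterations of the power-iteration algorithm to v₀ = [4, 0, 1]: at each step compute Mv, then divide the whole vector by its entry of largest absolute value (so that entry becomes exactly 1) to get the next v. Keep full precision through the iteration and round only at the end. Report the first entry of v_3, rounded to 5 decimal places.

-0.97561

Mv0 = (-16.000000, 11.000000, 26.000000); divide by 26.000000 → v1 = (-0.615385, 0.423077, 1.000000)
Mv1 = (6.653846, 4.730769, -5.884615); divide by 6.653846 → v2 = (1.000000, 0.710983, -0.884393)
Mv2 = (-9.248555, 4.323699, 9.479769); divide by 9.479769 → v3 = (-0.975610, 0.456098, 1.000000)
Requested entry of v3: -1600/1640 = -0.97561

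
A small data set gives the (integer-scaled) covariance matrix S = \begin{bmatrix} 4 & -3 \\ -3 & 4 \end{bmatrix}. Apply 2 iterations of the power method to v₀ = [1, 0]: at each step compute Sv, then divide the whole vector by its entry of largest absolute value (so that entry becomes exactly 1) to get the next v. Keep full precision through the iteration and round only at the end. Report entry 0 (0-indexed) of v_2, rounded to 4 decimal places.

Sv0 = (4.00000, -3.00000); divide by 4.00000 → v1 = (1.00000, -0.75000)
Sv1 = (6.25000, -6.00000); divide by 6.25000 → v2 = (1.00000, -0.96000)
Requested entry of v2: 25/25 = 1.0000

1.0000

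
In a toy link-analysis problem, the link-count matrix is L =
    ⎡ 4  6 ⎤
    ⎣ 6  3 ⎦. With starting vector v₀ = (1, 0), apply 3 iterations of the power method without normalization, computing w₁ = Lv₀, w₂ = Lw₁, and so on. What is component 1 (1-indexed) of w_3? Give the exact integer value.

460

w1 = Lv₀ = (4·1 + 6·0; 6·1 + 3·0) = (4, 6)
w2 = Lw1 = (4·4 + 6·6; 6·4 + 3·6) = (52, 42)
w3 = Lw2 = (460, 438)
The requested component of w3 is 460.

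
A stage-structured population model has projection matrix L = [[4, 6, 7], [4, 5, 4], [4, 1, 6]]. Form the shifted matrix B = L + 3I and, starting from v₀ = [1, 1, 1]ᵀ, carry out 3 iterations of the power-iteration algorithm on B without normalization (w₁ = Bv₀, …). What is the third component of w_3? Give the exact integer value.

3598

B = L + 3I has rows (7, 6, 7); (4, 8, 4); (4, 1, 9)
w1 = Bv₀ = (20, 16, 14)
w2 = Bw1 = (334, 264, 222)
w3 = Bw2 = (5476, 4336, 3598)
Requested component of w3: 3598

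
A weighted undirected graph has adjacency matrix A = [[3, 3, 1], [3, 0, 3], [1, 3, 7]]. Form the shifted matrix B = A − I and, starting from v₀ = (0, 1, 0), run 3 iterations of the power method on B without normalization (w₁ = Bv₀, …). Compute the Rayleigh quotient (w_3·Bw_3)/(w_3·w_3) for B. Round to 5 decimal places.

7.56135

B = A − I has rows (2, 3, 1); (3, -1, 3); (1, 3, 6)
w1 = Bv₀ = (3, -1, 3)
w2 = Bw1 = (6, 19, 18)
w3 = Bw2 = (87, 53, 171)
Bw3 = (504, 721, 1272)
w3·Bw3 = 299573; w3·w3 = 39619; μ ≈ 299573/39619 = 7.56135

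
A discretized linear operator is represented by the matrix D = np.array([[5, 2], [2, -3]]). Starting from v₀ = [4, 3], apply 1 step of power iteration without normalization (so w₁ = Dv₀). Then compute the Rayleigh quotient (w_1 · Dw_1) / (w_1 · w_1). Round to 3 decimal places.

4.835

w1 = Dv₀ = (26, -1)
Dw1 = (128, 55)
w1·Dw1 = 26·128 + (-1)·55 = 3273; w1·w1 = 26·26 + (-1)·(-1) = 677
λ ≈ 3273/677 = 4.835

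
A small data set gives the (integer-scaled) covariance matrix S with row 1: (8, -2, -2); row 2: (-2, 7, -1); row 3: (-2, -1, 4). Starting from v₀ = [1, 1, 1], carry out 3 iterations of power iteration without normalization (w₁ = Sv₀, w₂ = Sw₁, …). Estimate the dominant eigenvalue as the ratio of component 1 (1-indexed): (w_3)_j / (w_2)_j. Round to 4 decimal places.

7.0000

w1 = Sv₀ = (4, 4, 1)
w2 = Sw1 = (22, 19, -8)
w3 = Sw2 = (154, 97, -95)
Ratio at component: 154 / 22 = 7.0000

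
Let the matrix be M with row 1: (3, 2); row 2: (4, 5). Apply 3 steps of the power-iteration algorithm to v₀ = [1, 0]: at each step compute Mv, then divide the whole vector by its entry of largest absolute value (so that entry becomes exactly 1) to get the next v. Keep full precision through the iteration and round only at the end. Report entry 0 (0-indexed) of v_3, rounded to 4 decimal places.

Mv0 = (3.00000, 4.00000); divide by 4.00000 → v1 = (0.75000, 1.00000)
Mv1 = (4.25000, 8.00000); divide by 8.00000 → v2 = (0.53125, 1.00000)
Mv2 = (3.59375, 7.12500); divide by 7.12500 → v3 = (0.50439, 1.00000)
Requested entry of v3: 115/228 = 0.5044

0.5044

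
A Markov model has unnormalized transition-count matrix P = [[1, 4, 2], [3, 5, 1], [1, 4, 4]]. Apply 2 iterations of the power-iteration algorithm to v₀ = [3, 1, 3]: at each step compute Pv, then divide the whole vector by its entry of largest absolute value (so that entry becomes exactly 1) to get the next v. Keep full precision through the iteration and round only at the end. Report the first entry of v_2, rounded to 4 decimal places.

0.7580

Pv0 = (13.00000, 17.00000, 19.00000); divide by 19.00000 → v1 = (0.68421, 0.89474, 1.00000)
Pv1 = (6.26316, 7.52632, 8.26316); divide by 8.26316 → v2 = (0.75796, 0.91083, 1.00000)
Requested entry of v2: 119/157 = 0.7580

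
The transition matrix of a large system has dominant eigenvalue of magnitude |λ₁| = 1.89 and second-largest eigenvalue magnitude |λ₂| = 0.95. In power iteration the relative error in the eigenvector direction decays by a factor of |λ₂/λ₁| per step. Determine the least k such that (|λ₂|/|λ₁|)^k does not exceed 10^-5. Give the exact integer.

|λ₂/λ₁| = 0.95/1.89 = 0.50265
Need k ≥ ln(10^-5) / ln(0.50265) = -11.5129 / -0.6879 ≈ 16.737
Smallest integer k satisfying the bound: 17

17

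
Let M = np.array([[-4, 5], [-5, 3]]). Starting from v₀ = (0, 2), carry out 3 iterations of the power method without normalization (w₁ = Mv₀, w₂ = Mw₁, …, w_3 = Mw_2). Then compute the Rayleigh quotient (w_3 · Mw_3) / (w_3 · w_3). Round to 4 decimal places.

w1 = Mv₀ = (10, 6)
w2 = Mw1 = (-10, -32)
w3 = Mw2 = (-120, -46)
Mw3 = (250, 462)
w3·Mw3 = (-120)·250 + (-46)·462 = -51252; w3·w3 = (-120)·(-120) + (-46)·(-46) = 16516
λ ≈ -51252/16516 = -3.1032

-3.1032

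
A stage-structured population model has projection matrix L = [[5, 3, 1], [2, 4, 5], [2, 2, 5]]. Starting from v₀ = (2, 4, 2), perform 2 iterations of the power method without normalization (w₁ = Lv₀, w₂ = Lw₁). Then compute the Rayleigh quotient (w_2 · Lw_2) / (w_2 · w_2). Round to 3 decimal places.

w1 = Lv₀ = (24, 30, 22)
w2 = Lw1 = (232, 278, 218)
Lw2 = (2212, 2666, 2110)
w2·Lw2 = 232·2212 + 278·2666 + 218·2110 = 1714312; w2·w2 = 232·232 + 278·278 + 218·218 = 178632
λ ≈ 1714312/178632 = 9.597

9.597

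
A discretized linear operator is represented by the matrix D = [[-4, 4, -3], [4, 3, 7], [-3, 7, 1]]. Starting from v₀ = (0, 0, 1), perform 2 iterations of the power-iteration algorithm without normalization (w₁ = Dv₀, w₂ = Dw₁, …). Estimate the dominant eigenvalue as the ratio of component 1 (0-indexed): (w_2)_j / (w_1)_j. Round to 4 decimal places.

2.2857

w1 = Dv₀ = (-3, 7, 1)
w2 = Dw1 = (37, 16, 59)
Ratio at component: 16 / 7 = 2.2857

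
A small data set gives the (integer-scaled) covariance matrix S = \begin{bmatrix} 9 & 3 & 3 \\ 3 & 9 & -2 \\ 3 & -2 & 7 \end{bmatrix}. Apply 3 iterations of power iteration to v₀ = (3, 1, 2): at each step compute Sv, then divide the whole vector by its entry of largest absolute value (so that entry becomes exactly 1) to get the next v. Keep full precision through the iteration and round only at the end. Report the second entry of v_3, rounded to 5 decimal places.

Sv0 = (36.000000, 14.000000, 21.000000); divide by 36.000000 → v1 = (1.000000, 0.388889, 0.583333)
Sv1 = (11.916667, 5.333333, 6.305556); divide by 11.916667 → v2 = (1.000000, 0.447552, 0.529138)
Sv2 = (11.930070, 5.969697, 5.808858); divide by 11.930070 → v3 = (1.000000, 0.500391, 0.486909)
Requested entry of v3: 2561/5118 = 0.50039

0.50039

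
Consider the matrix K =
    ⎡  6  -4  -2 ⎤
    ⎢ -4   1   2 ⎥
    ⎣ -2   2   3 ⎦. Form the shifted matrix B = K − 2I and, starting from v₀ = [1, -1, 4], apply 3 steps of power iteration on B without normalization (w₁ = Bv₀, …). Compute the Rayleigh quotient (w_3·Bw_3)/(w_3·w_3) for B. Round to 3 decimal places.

B = K − 2I has rows (4, -4, -2); (-4, -1, 2); (-2, 2, 1)
w1 = Bv₀ = (4·1 + (-4)·(-1) + (-2)·4; (-4)·1 + (-1)·(-1) + 2·4; (-2)·1 + 2·(-1) + 1·4) = (0, 5, 0)
w2 = Bw1 = (4·0 + (-4)·5 + (-2)·0; (-4)·0 + (-1)·5 + 2·0; (-2)·0 + 2·5 + 1·0) = (-20, -5, 10)
w3 = Bw2 = (-80, 105, 40)
Bw3 = (-820, 295, 410)
w3·Bw3 = 112975; w3·w3 = 19025; μ ≈ 112975/19025 = 5.938

μ ≈ 5.938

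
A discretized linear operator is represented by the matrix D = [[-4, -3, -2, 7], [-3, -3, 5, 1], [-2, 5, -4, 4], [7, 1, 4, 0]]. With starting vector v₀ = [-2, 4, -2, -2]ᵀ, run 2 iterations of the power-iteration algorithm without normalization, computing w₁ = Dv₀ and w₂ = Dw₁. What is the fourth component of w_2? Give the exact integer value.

w1 = Dv₀ = ((-4)·(-2) + (-3)·4 + (-2)·(-2) + 7·(-2); (-3)·(-2) + (-3)·4 + 5·(-2) + 1·(-2); (-2)·(-2) + 5·4 + (-4)·(-2) + 4·(-2); 7·(-2) + 1·4 + 4·(-2) + 0·(-2)) = (-14, -18, 24, -18)
w2 = Dw1 = ((-4)·(-14) + (-3)·(-18) + (-2)·24 + 7·(-18); (-3)·(-14) + (-3)·(-18) + 5·24 + 1·(-18); (-2)·(-14) + 5·(-18) + (-4)·24 + 4·(-18); 7·(-14) + 1·(-18) + 4·24 + 0·(-18)) = (-64, 198, -230, -20)
The requested component of w2 is -20.

-20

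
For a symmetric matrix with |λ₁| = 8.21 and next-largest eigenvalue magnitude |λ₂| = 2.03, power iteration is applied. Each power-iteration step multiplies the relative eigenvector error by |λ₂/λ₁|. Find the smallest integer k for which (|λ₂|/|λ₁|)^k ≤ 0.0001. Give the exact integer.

7

|λ₂/λ₁| = 2.03/8.21 = 0.24726
Need k ≥ ln(0.0001) / ln(0.24726) = -9.2103 / -1.3973 ≈ 6.591
Smallest integer k satisfying the bound: 7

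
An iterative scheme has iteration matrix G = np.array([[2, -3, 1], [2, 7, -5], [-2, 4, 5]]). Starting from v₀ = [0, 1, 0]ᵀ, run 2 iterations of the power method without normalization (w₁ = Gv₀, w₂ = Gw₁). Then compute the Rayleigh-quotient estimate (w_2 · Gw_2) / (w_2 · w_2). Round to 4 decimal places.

5.0000

w1 = Gv₀ = (-3, 7, 4)
w2 = Gw1 = (-23, 23, 54)
Gw2 = (-61, -155, 408)
w2·Gw2 = (-23)·(-61) + 23·(-155) + 54·408 = 19870; w2·w2 = (-23)·(-23) + 23·23 + 54·54 = 3974
λ ≈ 19870/3974 = 5.0000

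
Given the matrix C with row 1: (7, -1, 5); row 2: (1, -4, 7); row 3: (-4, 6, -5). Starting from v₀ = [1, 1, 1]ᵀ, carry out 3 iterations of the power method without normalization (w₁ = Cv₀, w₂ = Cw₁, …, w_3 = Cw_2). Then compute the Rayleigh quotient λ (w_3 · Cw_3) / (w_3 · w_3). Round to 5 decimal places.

w1 = Cv₀ = (11, 4, -3)
w2 = Cw1 = (58, -26, -5)
w3 = Cw2 = (407, 127, -363)
Cw3 = (907, -2642, 949)
w3·Cw3 = 407·907 + 127·(-2642) + (-363)·949 = -310872; w3·w3 = 407·407 + 127·127 + (-363)·(-363) = 313547
λ ≈ -310872/313547 = -0.99147

-0.99147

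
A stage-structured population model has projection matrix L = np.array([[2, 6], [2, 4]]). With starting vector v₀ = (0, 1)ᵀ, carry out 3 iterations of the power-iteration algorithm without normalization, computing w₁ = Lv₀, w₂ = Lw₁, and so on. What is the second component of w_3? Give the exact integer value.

184

w1 = Lv₀ = (2·0 + 6·1; 2·0 + 4·1) = (6, 4)
w2 = Lw1 = (2·6 + 6·4; 2·6 + 4·4) = (36, 28)
w3 = Lw2 = (240, 184)
The requested component of w3 is 184.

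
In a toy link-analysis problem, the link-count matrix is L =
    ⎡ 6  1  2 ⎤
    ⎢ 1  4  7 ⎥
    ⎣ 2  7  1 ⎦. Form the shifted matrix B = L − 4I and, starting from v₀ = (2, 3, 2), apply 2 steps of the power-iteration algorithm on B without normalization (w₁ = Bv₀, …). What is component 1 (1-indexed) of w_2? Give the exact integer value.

76

B = L − 4I has rows (2, 1, 2); (1, 0, 7); (2, 7, -3)
w1 = Bv₀ = (2·2 + 1·3 + 2·2; 1·2 + 0·3 + 7·2; 2·2 + 7·3 + (-3)·2) = (11, 16, 19)
w2 = Bw1 = (2·11 + 1·16 + 2·19; 1·11 + 0·16 + 7·19; 2·11 + 7·16 + (-3)·19) = (76, 144, 77)
Requested component of w2: 76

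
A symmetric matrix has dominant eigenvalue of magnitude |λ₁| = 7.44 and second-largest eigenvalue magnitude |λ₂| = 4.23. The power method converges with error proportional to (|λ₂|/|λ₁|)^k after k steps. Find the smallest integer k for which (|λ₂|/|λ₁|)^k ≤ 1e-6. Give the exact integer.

|λ₂/λ₁| = 4.23/7.44 = 0.56855
Need k ≥ ln(1e-6) / ln(0.56855) = -13.8155 / -0.5647 ≈ 24.467
Smallest integer k satisfying the bound: 25

25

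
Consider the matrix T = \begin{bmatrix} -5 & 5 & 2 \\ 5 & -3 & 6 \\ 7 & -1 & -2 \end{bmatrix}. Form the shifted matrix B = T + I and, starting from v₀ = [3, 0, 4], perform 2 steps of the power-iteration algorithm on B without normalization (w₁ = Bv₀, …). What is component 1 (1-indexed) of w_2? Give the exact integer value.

245

B = T + I has rows (-4, 5, 2); (5, -2, 6); (7, -1, -1)
w1 = Bv₀ = ((-4)·3 + 5·0 + 2·4; 5·3 + (-2)·0 + 6·4; 7·3 + (-1)·0 + (-1)·4) = (-4, 39, 17)
w2 = Bw1 = ((-4)·(-4) + 5·39 + 2·17; 5·(-4) + (-2)·39 + 6·17; 7·(-4) + (-1)·39 + (-1)·17) = (245, 4, -84)
Requested component of w2: 245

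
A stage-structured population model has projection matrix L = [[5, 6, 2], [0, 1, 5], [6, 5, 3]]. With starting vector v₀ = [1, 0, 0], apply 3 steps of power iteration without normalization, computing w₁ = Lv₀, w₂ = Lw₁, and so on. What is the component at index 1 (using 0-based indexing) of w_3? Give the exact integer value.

270

w1 = Lv₀ = (5·1 + 6·0 + 2·0; 0·1 + 1·0 + 5·0; 6·1 + 5·0 + 3·0) = (5, 0, 6)
w2 = Lw1 = (5·5 + 6·0 + 2·6; 0·5 + 1·0 + 5·6; 6·5 + 5·0 + 3·6) = (37, 30, 48)
w3 = Lw2 = (461, 270, 516)
The requested component of w3 is 270.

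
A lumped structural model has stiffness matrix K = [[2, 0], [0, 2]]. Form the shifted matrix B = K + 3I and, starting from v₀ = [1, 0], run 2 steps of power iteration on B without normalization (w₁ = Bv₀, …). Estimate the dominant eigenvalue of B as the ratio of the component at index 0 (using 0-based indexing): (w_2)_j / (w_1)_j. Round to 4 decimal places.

B = K + 3I has rows (5, 0); (0, 5)
w1 = Bv₀ = (5, 0)
w2 = Bw1 = (25, 0)
Ratio: 25/5 = 5.0000

5.0000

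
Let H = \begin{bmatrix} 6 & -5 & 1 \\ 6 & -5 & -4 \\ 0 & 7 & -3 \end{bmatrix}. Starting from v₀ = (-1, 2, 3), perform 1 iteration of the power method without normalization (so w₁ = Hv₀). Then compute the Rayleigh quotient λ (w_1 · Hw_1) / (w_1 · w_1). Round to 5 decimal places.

λ ≈ -3.17178

w1 = Hv₀ = (-13, -28, 5)
Hw1 = (67, 42, -211)
w1·Hw1 = (-13)·67 + (-28)·42 + 5·(-211) = -3102; w1·w1 = (-13)·(-13) + (-28)·(-28) + 5·5 = 978
λ ≈ -3102/978 = -3.17178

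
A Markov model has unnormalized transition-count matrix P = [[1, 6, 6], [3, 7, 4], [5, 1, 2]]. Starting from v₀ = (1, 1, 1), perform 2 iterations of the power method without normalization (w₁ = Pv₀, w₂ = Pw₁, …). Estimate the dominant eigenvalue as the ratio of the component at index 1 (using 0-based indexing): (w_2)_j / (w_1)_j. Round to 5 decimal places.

w1 = Pv₀ = (1·1 + 6·1 + 6·1; 3·1 + 7·1 + 4·1; 5·1 + 1·1 + 2·1) = (13, 14, 8)
w2 = Pw1 = (1·13 + 6·14 + 6·8; 3·13 + 7·14 + 4·8; 5·13 + 1·14 + 2·8) = (145, 169, 95)
Ratio at component: 169 / 14 = 12.07143

λ ≈ 12.07143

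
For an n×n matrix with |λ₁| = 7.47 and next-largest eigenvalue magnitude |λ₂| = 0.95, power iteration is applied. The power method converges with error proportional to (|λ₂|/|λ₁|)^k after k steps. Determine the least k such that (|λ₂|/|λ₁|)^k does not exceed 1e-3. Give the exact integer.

4

|λ₂/λ₁| = 0.95/7.47 = 0.12718
Need k ≥ ln(1e-3) / ln(0.12718) = -6.9078 / -2.0622 ≈ 3.350
Smallest integer k satisfying the bound: 4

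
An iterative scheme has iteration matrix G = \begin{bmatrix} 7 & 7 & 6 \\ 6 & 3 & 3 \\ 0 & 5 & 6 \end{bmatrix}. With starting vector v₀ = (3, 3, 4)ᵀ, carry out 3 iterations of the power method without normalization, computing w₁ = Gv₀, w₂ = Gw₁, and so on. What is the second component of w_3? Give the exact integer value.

w1 = Gv₀ = (66, 39, 39)
w2 = Gw1 = (969, 630, 429)
w3 = Gw2 = (13767, 8991, 5724)
The requested component of w3 is 8991.

8991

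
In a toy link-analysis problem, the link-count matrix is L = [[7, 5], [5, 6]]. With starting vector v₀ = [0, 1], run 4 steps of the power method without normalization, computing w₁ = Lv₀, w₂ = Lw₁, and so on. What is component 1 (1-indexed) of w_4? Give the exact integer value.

8775

w1 = Lv₀ = (5, 6)
w2 = Lw1 = (65, 61)
w3 = Lw2 = (760, 691)
w4 = Lw3 = (8775, 7946)
The requested component of w4 is 8775.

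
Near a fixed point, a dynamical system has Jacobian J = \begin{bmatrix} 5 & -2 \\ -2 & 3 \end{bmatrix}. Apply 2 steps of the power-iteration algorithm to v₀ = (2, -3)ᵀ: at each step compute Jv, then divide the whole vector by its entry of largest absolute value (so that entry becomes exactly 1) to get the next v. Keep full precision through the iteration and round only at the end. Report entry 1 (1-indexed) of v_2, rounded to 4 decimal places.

Jv0 = (16.00000, -13.00000); divide by 16.00000 → v1 = (1.00000, -0.81250)
Jv1 = (6.62500, -4.43750); divide by 6.62500 → v2 = (1.00000, -0.66981)
Requested entry of v2: 106/106 = 1.0000

1.0000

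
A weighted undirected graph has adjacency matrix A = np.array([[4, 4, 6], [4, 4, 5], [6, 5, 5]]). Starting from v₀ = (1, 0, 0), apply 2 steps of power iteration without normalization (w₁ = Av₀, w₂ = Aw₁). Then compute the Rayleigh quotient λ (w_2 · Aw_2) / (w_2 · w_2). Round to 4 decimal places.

w1 = Av₀ = (4·1 + 4·0 + 6·0; 4·1 + 4·0 + 5·0; 6·1 + 5·0 + 5·0) = (4, 4, 6)
w2 = Aw1 = (4·4 + 4·4 + 6·6; 4·4 + 4·4 + 5·6; 6·4 + 5·4 + 5·6) = (68, 62, 74)
Aw2 = (964, 890, 1088)
w2·Aw2 = 68·964 + 62·890 + 74·1088 = 201244; w2·w2 = 68·68 + 62·62 + 74·74 = 13944
λ ≈ 201244/13944 = 14.4323

14.4323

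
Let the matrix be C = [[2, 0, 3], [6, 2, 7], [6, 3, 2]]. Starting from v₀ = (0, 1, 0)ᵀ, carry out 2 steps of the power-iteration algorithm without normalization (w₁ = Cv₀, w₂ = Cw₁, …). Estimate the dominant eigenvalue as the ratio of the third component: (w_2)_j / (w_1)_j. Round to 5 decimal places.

w1 = Cv₀ = (2·0 + 0·1 + 3·0; 6·0 + 2·1 + 7·0; 6·0 + 3·1 + 2·0) = (0, 2, 3)
w2 = Cw1 = (2·0 + 0·2 + 3·3; 6·0 + 2·2 + 7·3; 6·0 + 3·2 + 2·3) = (9, 25, 12)
Ratio at component: 12 / 3 = 4.00000

λ ≈ 4.00000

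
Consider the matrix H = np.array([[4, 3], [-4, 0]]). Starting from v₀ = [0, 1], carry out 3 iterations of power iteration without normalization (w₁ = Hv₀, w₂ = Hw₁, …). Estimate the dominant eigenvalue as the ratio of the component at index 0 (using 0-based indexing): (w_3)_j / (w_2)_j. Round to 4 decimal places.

w1 = Hv₀ = (4·0 + 3·1; (-4)·0 + 0·1) = (3, 0)
w2 = Hw1 = (4·3 + 3·0; (-4)·3 + 0·0) = (12, -12)
w3 = Hw2 = (12, -48)
Ratio at component: 12 / 12 = 1.0000

λ ≈ 1.0000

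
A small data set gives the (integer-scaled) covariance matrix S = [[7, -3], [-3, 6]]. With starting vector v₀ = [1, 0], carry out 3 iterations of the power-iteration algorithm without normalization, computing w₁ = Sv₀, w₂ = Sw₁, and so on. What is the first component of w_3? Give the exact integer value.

w1 = Sv₀ = (7, -3)
w2 = Sw1 = (58, -39)
w3 = Sw2 = (523, -408)
The requested component of w3 is 523.

523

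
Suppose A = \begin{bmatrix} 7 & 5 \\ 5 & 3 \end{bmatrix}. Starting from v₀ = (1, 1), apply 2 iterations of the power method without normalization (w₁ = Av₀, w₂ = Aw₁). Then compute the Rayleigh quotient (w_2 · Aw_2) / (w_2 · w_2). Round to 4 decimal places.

w1 = Av₀ = (12, 8)
w2 = Aw1 = (124, 84)
Aw2 = (1288, 872)
w2·Aw2 = 124·1288 + 84·872 = 232960; w2·w2 = 124·124 + 84·84 = 22432
λ ≈ 232960/22432 = 10.3852

λ ≈ 10.3852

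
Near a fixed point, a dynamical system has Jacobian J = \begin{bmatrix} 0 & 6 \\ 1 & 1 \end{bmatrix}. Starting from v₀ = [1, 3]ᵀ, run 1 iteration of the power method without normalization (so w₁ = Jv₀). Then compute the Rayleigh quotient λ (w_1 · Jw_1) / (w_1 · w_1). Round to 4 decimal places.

1.5294

w1 = Jv₀ = (0·1 + 6·3; 1·1 + 1·3) = (18, 4)
Jw1 = (24, 22)
w1·Jw1 = 18·24 + 4·22 = 520; w1·w1 = 18·18 + 4·4 = 340
λ ≈ 520/340 = 1.5294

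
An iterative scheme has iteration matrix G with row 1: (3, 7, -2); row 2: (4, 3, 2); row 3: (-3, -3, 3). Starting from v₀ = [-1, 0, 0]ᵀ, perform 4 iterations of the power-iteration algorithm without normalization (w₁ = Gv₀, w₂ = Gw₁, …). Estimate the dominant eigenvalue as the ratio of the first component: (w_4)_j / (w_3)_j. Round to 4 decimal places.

w1 = Gv₀ = (3·(-1) + 7·0 + (-2)·0; 4·(-1) + 3·0 + 2·0; (-3)·(-1) + (-3)·0 + 3·0) = (-3, -4, 3)
w2 = Gw1 = (3·(-3) + 7·(-4) + (-2)·3; 4·(-3) + 3·(-4) + 2·3; (-3)·(-3) + (-3)·(-4) + 3·3) = (-43, -18, 30)
w3 = Gw2 = (-315, -166, 273)
w4 = Gw3 = (-2653, -1212, 2262)
Ratio at component: -2653 / -315 = 8.4222

8.4222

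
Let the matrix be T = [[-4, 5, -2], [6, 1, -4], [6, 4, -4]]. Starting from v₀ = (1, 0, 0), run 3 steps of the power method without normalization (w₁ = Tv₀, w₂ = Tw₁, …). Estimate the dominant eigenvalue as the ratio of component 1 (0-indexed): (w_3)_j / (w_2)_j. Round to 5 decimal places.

-6.14286

w1 = Tv₀ = ((-4)·1 + 5·0 + (-2)·0; 6·1 + 1·0 + (-4)·0; 6·1 + 4·0 + (-4)·0) = (-4, 6, 6)
w2 = Tw1 = ((-4)·(-4) + 5·6 + (-2)·6; 6·(-4) + 1·6 + (-4)·6; 6·(-4) + 4·6 + (-4)·6) = (34, -42, -24)
w3 = Tw2 = (-298, 258, 132)
Ratio at component: 258 / -42 = -6.14286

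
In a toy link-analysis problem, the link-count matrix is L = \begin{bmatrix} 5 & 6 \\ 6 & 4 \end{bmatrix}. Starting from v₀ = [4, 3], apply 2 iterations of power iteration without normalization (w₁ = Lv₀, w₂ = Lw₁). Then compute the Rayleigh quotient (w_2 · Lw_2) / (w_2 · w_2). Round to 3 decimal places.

w1 = Lv₀ = (5·4 + 6·3; 6·4 + 4·3) = (38, 36)
w2 = Lw1 = (5·38 + 6·36; 6·38 + 4·36) = (406, 372)
Lw2 = (4262, 3924)
w2·Lw2 = 406·4262 + 372·3924 = 3190100; w2·w2 = 406·406 + 372·372 = 303220
λ ≈ 3190100/303220 = 10.521

λ ≈ 10.521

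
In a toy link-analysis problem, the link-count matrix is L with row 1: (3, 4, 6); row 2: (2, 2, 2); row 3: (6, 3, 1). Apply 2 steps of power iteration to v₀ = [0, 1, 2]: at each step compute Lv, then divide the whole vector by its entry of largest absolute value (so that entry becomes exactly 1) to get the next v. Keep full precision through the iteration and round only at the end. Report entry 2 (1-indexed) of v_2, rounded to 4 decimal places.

Lv0 = (16.00000, 6.00000, 5.00000); divide by 16.00000 → v1 = (1.00000, 0.37500, 0.31250)
Lv1 = (6.37500, 3.37500, 7.43750); divide by 7.43750 → v2 = (0.85714, 0.45378, 1.00000)
Requested entry of v2: 54/119 = 0.4538

0.4538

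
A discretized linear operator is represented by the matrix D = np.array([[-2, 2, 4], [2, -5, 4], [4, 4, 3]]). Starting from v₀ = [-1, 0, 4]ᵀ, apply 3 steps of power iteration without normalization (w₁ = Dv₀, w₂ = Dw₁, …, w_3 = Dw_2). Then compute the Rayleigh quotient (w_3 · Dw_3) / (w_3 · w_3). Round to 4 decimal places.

w1 = Dv₀ = ((-2)·(-1) + 2·0 + 4·4; 2·(-1) + (-5)·0 + 4·4; 4·(-1) + 4·0 + 3·4) = (18, 14, 8)
w2 = Dw1 = ((-2)·18 + 2·14 + 4·8; 2·18 + (-5)·14 + 4·8; 4·18 + 4·14 + 3·8) = (24, -2, 152)
w3 = Dw2 = (556, 666, 544)
Dw3 = (2396, -42, 6520)
w3·Dw3 = 556·2396 + 666·(-42) + 544·6520 = 4851084; w3·w3 = 556·556 + 666·666 + 544·544 = 1048628
λ ≈ 4851084/1048628 = 4.6261

λ ≈ 4.6261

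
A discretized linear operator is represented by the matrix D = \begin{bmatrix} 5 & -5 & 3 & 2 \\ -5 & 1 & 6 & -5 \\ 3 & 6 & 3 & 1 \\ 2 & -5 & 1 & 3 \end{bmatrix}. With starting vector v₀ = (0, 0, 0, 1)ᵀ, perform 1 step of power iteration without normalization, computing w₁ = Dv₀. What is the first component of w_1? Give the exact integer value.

w1 = Dv₀ = (5·0 + (-5)·0 + 3·0 + 2·1; (-5)·0 + 1·0 + 6·0 + (-5)·1; 3·0 + 6·0 + 3·0 + 1·1; 2·0 + (-5)·0 + 1·0 + 3·1) = (2, -5, 1, 3)
The requested component of w1 is 2.

2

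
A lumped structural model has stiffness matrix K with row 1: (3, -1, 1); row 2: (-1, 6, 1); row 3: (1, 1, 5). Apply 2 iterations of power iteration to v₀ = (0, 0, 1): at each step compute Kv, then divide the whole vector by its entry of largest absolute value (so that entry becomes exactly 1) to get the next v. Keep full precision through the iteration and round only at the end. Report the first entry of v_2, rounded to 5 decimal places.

0.25926

Kv0 = (1.000000, 1.000000, 5.000000); divide by 5.000000 → v1 = (0.200000, 0.200000, 1.000000)
Kv1 = (1.400000, 2.000000, 5.400000); divide by 5.400000 → v2 = (0.259259, 0.370370, 1.000000)
Requested entry of v2: 7/27 = 0.25926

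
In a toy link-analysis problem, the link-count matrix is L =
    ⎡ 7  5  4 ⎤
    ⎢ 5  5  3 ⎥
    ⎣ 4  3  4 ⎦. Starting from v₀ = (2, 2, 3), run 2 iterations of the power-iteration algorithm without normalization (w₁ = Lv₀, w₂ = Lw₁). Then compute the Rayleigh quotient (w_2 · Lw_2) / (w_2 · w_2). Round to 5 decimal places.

w1 = Lv₀ = (36, 29, 26)
w2 = Lw1 = (501, 403, 335)
Lw2 = (6862, 5525, 4553)
w2·Lw2 = 501·6862 + 403·5525 + 335·4553 = 7189692; w2·w2 = 501·501 + 403·403 + 335·335 = 525635
λ ≈ 7189692/525635 = 13.67811

λ ≈ 13.67811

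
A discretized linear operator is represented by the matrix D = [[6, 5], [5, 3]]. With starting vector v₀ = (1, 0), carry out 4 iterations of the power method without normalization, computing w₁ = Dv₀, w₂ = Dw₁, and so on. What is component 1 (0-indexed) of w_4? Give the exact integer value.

w1 = Dv₀ = (6·1 + 5·0; 5·1 + 3·0) = (6, 5)
w2 = Dw1 = (6·6 + 5·5; 5·6 + 3·5) = (61, 45)
w3 = Dw2 = (591, 440)
w4 = Dw3 = (5746, 4275)
The requested component of w4 is 4275.

4275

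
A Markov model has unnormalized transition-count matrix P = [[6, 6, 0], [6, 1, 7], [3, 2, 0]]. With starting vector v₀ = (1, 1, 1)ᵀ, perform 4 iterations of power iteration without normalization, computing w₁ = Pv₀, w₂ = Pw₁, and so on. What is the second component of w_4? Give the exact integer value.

16447

w1 = Pv₀ = (6·1 + 6·1 + 0·1; 6·1 + 1·1 + 7·1; 3·1 + 2·1 + 0·1) = (12, 14, 5)
w2 = Pw1 = (6·12 + 6·14 + 0·5; 6·12 + 1·14 + 7·5; 3·12 + 2·14 + 0·5) = (156, 121, 64)
w3 = Pw2 = (1662, 1505, 710)
w4 = Pw3 = (19002, 16447, 7996)
The requested component of w4 is 16447.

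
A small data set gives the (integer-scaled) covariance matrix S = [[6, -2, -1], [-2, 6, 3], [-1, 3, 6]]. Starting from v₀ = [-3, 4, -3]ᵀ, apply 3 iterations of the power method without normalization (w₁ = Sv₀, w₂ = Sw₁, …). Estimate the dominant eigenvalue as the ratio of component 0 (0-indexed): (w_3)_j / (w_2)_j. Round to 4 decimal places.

w1 = Sv₀ = (-23, 21, -3)
w2 = Sw1 = (-177, 163, 68)
w3 = Sw2 = (-1456, 1536, 1074)
Ratio at component: -1456 / -177 = 8.2260

8.2260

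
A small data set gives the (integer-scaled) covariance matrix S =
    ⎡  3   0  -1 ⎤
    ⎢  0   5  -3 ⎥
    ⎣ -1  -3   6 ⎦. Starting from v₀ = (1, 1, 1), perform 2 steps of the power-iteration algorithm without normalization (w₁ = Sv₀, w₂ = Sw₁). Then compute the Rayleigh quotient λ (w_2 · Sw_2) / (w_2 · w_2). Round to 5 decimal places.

λ ≈ 2.00000

w1 = Sv₀ = (3·1 + 0·1 + (-1)·1; 0·1 + 5·1 + (-3)·1; (-1)·1 + (-3)·1 + 6·1) = (2, 2, 2)
w2 = Sw1 = (3·2 + 0·2 + (-1)·2; 0·2 + 5·2 + (-3)·2; (-1)·2 + (-3)·2 + 6·2) = (4, 4, 4)
Sw2 = (8, 8, 8)
w2·Sw2 = 4·8 + 4·8 + 4·8 = 96; w2·w2 = 4·4 + 4·4 + 4·4 = 48
λ ≈ 96/48 = 2.00000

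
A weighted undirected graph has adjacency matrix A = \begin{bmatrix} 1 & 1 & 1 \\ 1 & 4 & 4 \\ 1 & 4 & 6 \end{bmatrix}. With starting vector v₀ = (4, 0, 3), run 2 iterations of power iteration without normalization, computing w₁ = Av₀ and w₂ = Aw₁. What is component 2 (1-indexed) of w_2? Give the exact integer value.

w1 = Av₀ = (1·4 + 1·0 + 1·3; 1·4 + 4·0 + 4·3; 1·4 + 4·0 + 6·3) = (7, 16, 22)
w2 = Aw1 = (1·7 + 1·16 + 1·22; 1·7 + 4·16 + 4·22; 1·7 + 4·16 + 6·22) = (45, 159, 203)
The requested component of w2 is 159.

159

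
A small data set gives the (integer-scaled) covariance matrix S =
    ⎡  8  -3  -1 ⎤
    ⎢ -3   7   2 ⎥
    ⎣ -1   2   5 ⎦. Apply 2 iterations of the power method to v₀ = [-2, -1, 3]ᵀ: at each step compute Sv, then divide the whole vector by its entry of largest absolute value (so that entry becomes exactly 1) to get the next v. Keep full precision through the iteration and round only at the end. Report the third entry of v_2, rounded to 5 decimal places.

-0.63924

Sv0 = (-16.000000, 5.000000, 15.000000); divide by -16.000000 → v1 = (1.000000, -0.312500, -0.937500)
Sv1 = (9.875000, -7.062500, -6.312500); divide by 9.875000 → v2 = (1.000000, -0.715190, -0.639241)
Requested entry of v2: 101/-158 = -0.63924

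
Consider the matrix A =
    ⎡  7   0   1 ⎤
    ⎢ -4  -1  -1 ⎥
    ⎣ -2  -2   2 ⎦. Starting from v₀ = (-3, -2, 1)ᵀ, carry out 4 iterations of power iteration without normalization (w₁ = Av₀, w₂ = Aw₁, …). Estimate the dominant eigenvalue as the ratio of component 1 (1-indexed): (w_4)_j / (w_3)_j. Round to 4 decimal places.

w1 = Av₀ = (-20, 13, 12)
w2 = Aw1 = (-128, 55, 38)
w3 = Aw2 = (-858, 419, 222)
w4 = Aw3 = (-5784, 2791, 1322)
Ratio at component: -5784 / -858 = 6.7413

6.7413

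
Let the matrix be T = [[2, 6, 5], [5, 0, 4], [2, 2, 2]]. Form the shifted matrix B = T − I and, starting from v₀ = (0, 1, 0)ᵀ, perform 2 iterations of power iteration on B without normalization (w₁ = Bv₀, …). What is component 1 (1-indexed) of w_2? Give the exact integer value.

B = T − I has rows (1, 6, 5); (5, -1, 4); (2, 2, 1)
w1 = Bv₀ = (1·0 + 6·1 + 5·0; 5·0 + (-1)·1 + 4·0; 2·0 + 2·1 + 1·0) = (6, -1, 2)
w2 = Bw1 = (1·6 + 6·(-1) + 5·2; 5·6 + (-1)·(-1) + 4·2; 2·6 + 2·(-1) + 1·2) = (10, 39, 12)
Requested component of w2: 10

10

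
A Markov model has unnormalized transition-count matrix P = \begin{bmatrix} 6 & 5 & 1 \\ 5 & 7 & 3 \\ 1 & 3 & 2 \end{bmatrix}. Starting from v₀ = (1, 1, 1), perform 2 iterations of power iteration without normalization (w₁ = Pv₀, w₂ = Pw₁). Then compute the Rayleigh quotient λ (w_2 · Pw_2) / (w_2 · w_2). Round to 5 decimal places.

w1 = Pv₀ = (6·1 + 5·1 + 1·1; 5·1 + 7·1 + 3·1; 1·1 + 3·1 + 2·1) = (12, 15, 6)
w2 = Pw1 = (6·12 + 5·15 + 1·6; 5·12 + 7·15 + 3·6; 1·12 + 3·15 + 2·6) = (153, 183, 69)
Pw2 = (1902, 2253, 840)
w2·Pw2 = 153·1902 + 183·2253 + 69·840 = 761265; w2·w2 = 153·153 + 183·183 + 69·69 = 61659
λ ≈ 761265/61659 = 12.34637

12.34637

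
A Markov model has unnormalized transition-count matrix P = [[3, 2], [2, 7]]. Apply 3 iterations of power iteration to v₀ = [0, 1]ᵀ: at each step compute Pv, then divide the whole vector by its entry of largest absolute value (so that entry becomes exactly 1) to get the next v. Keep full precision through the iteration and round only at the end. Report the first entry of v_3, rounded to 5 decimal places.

0.40389

Pv0 = (2.000000, 7.000000); divide by 7.000000 → v1 = (0.285714, 1.000000)
Pv1 = (2.857143, 7.571429); divide by 7.571429 → v2 = (0.377358, 1.000000)
Pv2 = (3.132075, 7.754717); divide by 7.754717 → v3 = (0.403893, 1.000000)
Requested entry of v3: 166/411 = 0.40389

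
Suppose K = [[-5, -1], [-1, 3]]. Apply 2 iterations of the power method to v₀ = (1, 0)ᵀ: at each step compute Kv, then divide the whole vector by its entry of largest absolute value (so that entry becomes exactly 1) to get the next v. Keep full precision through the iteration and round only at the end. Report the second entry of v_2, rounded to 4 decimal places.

0.0769

Kv0 = (-5.00000, -1.00000); divide by -5.00000 → v1 = (1.00000, 0.20000)
Kv1 = (-5.20000, -0.40000); divide by -5.20000 → v2 = (1.00000, 0.07692)
Requested entry of v2: 2/26 = 0.0769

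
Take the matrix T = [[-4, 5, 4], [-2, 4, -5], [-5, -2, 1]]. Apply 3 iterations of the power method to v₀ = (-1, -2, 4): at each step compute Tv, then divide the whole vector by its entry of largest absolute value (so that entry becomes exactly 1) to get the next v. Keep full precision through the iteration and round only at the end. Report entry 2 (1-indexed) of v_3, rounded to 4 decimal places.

Tv0 = (10.00000, -26.00000, 13.00000); divide by -26.00000 → v1 = (-0.38462, 1.00000, -0.50000)
Tv1 = (4.53846, 7.26923, -0.57692); divide by 7.26923 → v2 = (0.62434, 1.00000, -0.07937)
Tv2 = (2.18519, 3.14815, -5.20106); divide by -5.20106 → v3 = (-0.42014, -0.60529, 1.00000)
Requested entry of v3: -595/983 = -0.6053

-0.6053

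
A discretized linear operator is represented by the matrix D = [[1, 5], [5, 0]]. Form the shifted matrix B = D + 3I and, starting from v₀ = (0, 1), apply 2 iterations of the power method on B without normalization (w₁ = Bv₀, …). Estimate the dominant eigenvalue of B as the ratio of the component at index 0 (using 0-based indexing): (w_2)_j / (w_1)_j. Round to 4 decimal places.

7.0000

B = D + 3I has rows (4, 5); (5, 3)
w1 = Bv₀ = (4·0 + 5·1; 5·0 + 3·1) = (5, 3)
w2 = Bw1 = (4·5 + 5·3; 5·5 + 3·3) = (35, 34)
Ratio: 35/5 = 7.0000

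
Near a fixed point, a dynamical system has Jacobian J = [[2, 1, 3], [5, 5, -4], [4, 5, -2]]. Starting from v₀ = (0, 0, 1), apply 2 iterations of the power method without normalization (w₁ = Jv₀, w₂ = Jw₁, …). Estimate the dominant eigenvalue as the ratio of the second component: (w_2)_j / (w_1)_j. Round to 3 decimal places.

-0.750

w1 = Jv₀ = (2·0 + 1·0 + 3·1; 5·0 + 5·0 + (-4)·1; 4·0 + 5·0 + (-2)·1) = (3, -4, -2)
w2 = Jw1 = (2·3 + 1·(-4) + 3·(-2); 5·3 + 5·(-4) + (-4)·(-2); 4·3 + 5·(-4) + (-2)·(-2)) = (-4, 3, -4)
Ratio at component: 3 / -4 = -0.750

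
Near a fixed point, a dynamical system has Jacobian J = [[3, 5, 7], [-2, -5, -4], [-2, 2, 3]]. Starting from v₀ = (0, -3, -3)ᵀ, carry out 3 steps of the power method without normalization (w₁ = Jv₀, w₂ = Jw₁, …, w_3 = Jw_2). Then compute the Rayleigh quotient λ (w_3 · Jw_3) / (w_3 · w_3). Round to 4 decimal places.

λ ≈ 4.4764

w1 = Jv₀ = (3·0 + 5·(-3) + 7·(-3); (-2)·0 + (-5)·(-3) + (-4)·(-3); (-2)·0 + 2·(-3) + 3·(-3)) = (-36, 27, -15)
w2 = Jw1 = (3·(-36) + 5·27 + 7·(-15); (-2)·(-36) + (-5)·27 + (-4)·(-15); (-2)·(-36) + 2·27 + 3·(-15)) = (-78, -3, 81)
w3 = Jw2 = (318, -153, 393)
Jw3 = (2940, -1443, 237)
w3·Jw3 = 318·2940 + (-153)·(-1443) + 393·237 = 1248840; w3·w3 = 318·318 + (-153)·(-153) + 393·393 = 278982
λ ≈ 1248840/278982 = 4.4764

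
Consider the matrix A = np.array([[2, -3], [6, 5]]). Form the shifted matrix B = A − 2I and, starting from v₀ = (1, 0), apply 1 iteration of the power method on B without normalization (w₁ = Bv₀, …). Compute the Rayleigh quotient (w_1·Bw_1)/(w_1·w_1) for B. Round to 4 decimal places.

μ ≈ 3.0000

B = A − 2I has rows (0, -3); (6, 3)
w1 = Bv₀ = (0, 6)
Bw1 = (-18, 18)
w1·Bw1 = 108; w1·w1 = 36; μ ≈ 108/36 = 3.0000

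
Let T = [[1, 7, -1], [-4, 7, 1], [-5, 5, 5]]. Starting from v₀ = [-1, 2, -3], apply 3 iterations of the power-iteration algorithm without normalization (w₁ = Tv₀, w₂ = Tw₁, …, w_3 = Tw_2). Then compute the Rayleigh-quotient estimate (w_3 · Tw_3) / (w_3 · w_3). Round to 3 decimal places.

w1 = Tv₀ = (1·(-1) + 7·2 + (-1)·(-3); (-4)·(-1) + 7·2 + 1·(-3); (-5)·(-1) + 5·2 + 5·(-3)) = (16, 15, 0)
w2 = Tw1 = (1·16 + 7·15 + (-1)·0; (-4)·16 + 7·15 + 1·0; (-5)·16 + 5·15 + 5·0) = (121, 41, -5)
w3 = Tw2 = (413, -202, -425)
Tw3 = (-576, -3491, -5200)
w3·Tw3 = 413·(-576) + (-202)·(-3491) + (-425)·(-5200) = 2677294; w3·w3 = 413·413 + (-202)·(-202) + (-425)·(-425) = 391998
λ ≈ 2677294/391998 = 6.830

λ ≈ 6.830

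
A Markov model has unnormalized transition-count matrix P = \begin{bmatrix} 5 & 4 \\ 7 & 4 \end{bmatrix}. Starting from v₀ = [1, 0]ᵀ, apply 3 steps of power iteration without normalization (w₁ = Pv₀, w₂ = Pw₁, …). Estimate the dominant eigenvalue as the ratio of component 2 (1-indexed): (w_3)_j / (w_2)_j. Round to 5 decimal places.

w1 = Pv₀ = (5·1 + 4·0; 7·1 + 4·0) = (5, 7)
w2 = Pw1 = (5·5 + 4·7; 7·5 + 4·7) = (53, 63)
w3 = Pw2 = (517, 623)
Ratio at component: 623 / 63 = 9.88889

9.88889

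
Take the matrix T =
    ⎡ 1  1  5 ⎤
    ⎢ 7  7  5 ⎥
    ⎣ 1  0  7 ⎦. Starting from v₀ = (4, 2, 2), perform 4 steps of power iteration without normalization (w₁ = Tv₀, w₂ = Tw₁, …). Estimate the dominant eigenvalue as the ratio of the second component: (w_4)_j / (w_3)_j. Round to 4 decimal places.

w1 = Tv₀ = (16, 52, 18)
w2 = Tw1 = (158, 566, 142)
w3 = Tw2 = (1434, 5778, 1152)
w4 = Tw3 = (12972, 56244, 9498)
Ratio at component: 56244 / 5778 = 9.7342

λ ≈ 9.7342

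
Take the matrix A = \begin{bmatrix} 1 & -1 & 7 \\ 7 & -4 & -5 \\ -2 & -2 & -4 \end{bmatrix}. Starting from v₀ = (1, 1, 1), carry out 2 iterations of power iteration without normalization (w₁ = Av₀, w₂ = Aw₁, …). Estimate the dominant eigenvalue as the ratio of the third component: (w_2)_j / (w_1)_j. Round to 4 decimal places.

w1 = Av₀ = (1·1 + (-1)·1 + 7·1; 7·1 + (-4)·1 + (-5)·1; (-2)·1 + (-2)·1 + (-4)·1) = (7, -2, -8)
w2 = Aw1 = (1·7 + (-1)·(-2) + 7·(-8); 7·7 + (-4)·(-2) + (-5)·(-8); (-2)·7 + (-2)·(-2) + (-4)·(-8)) = (-47, 97, 22)
Ratio at component: 22 / -8 = -2.7500

-2.7500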